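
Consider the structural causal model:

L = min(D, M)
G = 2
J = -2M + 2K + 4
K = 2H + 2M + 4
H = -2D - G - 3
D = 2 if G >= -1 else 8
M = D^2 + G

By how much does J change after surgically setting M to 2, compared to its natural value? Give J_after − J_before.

-8

The intervention breaks the incoming arrows to M: M = D^2 + G no longer applies, and M = 2.
D = 2 if G >= -1 else 8  [with G=2]  = 2
H = -2D - G - 3  [with D=2, G=2]  = -9
K = 2H + 2M + 4  [with H=-9, M=2]  = -10
J = -2M + 2K + 4  [with M=2, K=-10]  = -20
Without intervention: D = 2 if G >= -1 else 8  [with G=2]  = 2; M = D^2 + G  [with D=2, G=2]  = 6; H = -2D - G - 3  [with D=2, G=2]  = -9; K = 2H + 2M + 4  [with H=-9, M=6]  = -2; J = -2M + 2K + 4  [with M=6, K=-2]  = -12.
Change = -20 − (-12) = -8.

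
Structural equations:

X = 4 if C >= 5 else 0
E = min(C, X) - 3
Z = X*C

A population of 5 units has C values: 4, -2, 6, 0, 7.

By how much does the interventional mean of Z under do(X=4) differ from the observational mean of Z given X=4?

-14

Under do(X=4), X's equation is replaced by X=4 for every unit. Per-unit Z: 16, -8, 24, 0, 28. Mean = 12.
Observing X=4 restricts to units where X's equation naturally yields 4: C ∈ {6, 7}. In that subpopulation Z = 24, 28, mean 26.
Difference = 12 − 26 = -14.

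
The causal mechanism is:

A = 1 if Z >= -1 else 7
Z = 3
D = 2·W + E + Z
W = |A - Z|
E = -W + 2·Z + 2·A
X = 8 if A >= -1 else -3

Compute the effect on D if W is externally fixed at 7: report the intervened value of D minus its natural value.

do(W=7) replaces the equation W = |A - Z| with the constant W = 7.
A = 1 if Z >= -1 else 7  [with Z=3]  = 1
E = -W + 2·Z + 2·A  [with W=7, Z=3, A=1]  = 1
D = 2·W + E + Z  [with W=7, E=1, Z=3]  = 18
Without intervention: A = 1 if Z >= -1 else 7  [with Z=3]  = 1; W = |A - Z|  [with A=1, Z=3]  = 2; E = -W + 2·Z + 2·A  [with W=2, Z=3, A=1]  = 6; D = 2·W + E + Z  [with W=2, E=6, Z=3]  = 13.
Change = 18 − 13 = 5.

5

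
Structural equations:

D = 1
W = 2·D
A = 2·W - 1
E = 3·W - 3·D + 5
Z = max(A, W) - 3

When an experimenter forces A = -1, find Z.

-1

do(A=-1) replaces the equation A = 2·W - 1 with the constant A = -1.
W = 2·D  [with D=1]  = 2
Z = max(A, W) - 3  [with A=-1, W=2]  = -1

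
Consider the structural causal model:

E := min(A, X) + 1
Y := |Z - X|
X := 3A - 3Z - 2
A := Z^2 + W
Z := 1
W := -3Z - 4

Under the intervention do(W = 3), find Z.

Under do(W=3), the mechanism W := -3Z - 4 is discarded; W is fixed at 3.
Z is not downstream of the intervention, so its value is determined by the original equations.

1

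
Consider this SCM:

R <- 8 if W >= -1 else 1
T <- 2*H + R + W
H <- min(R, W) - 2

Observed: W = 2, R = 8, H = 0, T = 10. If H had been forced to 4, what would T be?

The intervention breaks the incoming arrows to H: H <- min(R, W) - 2 no longer applies, and H = 4.
R = 8 if W >= -1 else 1  [with W=2]  = 8
T = 2*H + R + W  [with H=4, R=8, W=2]  = 18

18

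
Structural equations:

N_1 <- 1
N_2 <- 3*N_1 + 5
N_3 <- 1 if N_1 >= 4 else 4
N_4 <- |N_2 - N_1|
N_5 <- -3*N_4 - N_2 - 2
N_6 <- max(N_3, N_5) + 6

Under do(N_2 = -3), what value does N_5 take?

-11

do(N_2=-3) replaces the equation N_2 <- 3*N_1 + 5 with the constant N_2 = -3.
N_4 = |N_2 - N_1|  [with N_2=-3, N_1=1]  = 4
N_5 = -3*N_4 - N_2 - 2  [with N_4=4, N_2=-3]  = -11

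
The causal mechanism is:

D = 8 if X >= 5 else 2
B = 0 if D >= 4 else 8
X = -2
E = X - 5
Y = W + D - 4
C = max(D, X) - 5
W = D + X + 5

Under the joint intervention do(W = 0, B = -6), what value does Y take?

Setting W = 0, B = -6 by intervention discards those variables' equations.
D = 8 if X >= 5 else 2  [with X=-2]  = 2
Y = W + D - 4  [with W=0, D=2]  = -2

-2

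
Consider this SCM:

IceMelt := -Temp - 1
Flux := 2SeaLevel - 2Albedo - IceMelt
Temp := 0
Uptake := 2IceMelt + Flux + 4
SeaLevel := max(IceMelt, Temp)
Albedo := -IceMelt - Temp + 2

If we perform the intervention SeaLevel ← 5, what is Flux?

5

Intervening sets SeaLevel = 5 and removes its equation (SeaLevel := max(IceMelt, Temp)).
IceMelt = -Temp - 1  [with Temp=0]  = -1
Albedo = -IceMelt - Temp + 2  [with IceMelt=-1, Temp=0]  = 3
Flux = 2SeaLevel - 2Albedo - IceMelt  [with SeaLevel=5, Albedo=3, IceMelt=-1]  = 5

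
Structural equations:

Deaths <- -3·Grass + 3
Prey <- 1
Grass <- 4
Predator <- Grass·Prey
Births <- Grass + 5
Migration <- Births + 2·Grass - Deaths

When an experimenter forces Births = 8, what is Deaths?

-9

Intervening sets Births = 8 and removes its equation (Births <- Grass + 5).
No directed path runs from Births to Deaths, so Deaths keeps its natural value.
Deaths = -3·Grass + 3  [with Grass=4]  = -9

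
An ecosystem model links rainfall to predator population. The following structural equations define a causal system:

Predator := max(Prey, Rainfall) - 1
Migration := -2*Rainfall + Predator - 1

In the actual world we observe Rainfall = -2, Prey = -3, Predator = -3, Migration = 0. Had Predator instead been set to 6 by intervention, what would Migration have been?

9

The intervention breaks the incoming arrows to Predator: Predator := max(Prey, Rainfall) - 1 no longer applies, and Predator = 6.
Migration = -2*Rainfall + Predator - 1  [with Rainfall=-2, Predator=6]  = 9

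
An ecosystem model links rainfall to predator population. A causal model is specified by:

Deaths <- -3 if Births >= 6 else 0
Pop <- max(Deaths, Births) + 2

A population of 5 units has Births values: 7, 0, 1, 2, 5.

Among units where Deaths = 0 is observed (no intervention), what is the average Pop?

4

E[Pop|Deaths=0] averages over only the 4 units with Deaths=0 (Births = 0, 1, 2, 5): Pop = 2, 3, 4, 7, mean 4.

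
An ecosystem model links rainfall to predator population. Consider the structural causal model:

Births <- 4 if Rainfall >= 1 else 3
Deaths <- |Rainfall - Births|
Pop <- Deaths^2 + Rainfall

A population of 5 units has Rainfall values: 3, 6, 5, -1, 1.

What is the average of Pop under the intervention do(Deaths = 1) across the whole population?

The intervention sets Deaths=1 in all 5 units regardless of Rainfall. Recomputing Pop per unit gives 4, 7, 6, 0, 2; average 3.8.

3.8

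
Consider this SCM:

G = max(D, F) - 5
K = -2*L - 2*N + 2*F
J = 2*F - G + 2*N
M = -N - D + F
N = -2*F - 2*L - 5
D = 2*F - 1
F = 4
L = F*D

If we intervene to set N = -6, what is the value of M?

3

The intervention breaks the incoming arrows to N: N = -2*F - 2*L - 5 no longer applies, and N = -6.
D = 2*F - 1  [with F=4]  = 7
M = -N - D + F  [with N=-6, D=7, F=4]  = 3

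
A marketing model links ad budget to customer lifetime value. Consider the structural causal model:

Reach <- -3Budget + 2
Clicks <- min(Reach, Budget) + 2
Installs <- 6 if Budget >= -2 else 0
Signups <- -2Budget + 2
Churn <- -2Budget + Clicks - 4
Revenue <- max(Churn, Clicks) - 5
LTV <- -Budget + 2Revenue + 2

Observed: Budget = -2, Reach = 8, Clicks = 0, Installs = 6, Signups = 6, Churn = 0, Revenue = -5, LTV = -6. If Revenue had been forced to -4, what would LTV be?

-4

do(Revenue=-4) replaces the equation Revenue <- max(Churn, Clicks) - 5 with the constant Revenue = -4.
LTV = -Budget + 2Revenue + 2  [with Budget=-2, Revenue=-4]  = -4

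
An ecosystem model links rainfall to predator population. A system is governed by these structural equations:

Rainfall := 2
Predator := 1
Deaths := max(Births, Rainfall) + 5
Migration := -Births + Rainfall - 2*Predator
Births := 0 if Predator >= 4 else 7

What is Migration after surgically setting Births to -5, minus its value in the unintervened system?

do(Births=-5) replaces the equation Births := 0 if Predator >= 4 else 7 with the constant Births = -5.
Migration = -Births + Rainfall - 2*Predator  [with Births=-5, Rainfall=2, Predator=1]  = 5
Without intervention: Births = 0 if Predator >= 4 else 7  [with Predator=1]  = 7; Migration = -Births + Rainfall - 2*Predator  [with Births=7, Rainfall=2, Predator=1]  = -7.
Change = 5 − (-7) = 12.

12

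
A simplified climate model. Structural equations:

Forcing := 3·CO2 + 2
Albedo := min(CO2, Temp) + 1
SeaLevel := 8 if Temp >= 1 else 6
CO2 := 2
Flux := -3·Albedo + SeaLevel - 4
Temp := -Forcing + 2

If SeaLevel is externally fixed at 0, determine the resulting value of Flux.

The intervention breaks the incoming arrows to SeaLevel: SeaLevel := 8 if Temp >= 1 else 6 no longer applies, and SeaLevel = 0.
Forcing = 3·CO2 + 2  [with CO2=2]  = 8
Temp = -Forcing + 2  [with Forcing=8]  = -6
Albedo = min(CO2, Temp) + 1  [with CO2=2, Temp=-6]  = -5
Flux = -3·Albedo + SeaLevel - 4  [with Albedo=-5, SeaLevel=0]  = 11

11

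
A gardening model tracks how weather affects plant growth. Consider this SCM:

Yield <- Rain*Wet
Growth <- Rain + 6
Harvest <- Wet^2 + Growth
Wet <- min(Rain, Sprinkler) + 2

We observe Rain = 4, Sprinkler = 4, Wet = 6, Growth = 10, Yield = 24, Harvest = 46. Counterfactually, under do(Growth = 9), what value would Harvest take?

45

Under do(Growth=9), the mechanism Growth <- Rain + 6 is discarded; Growth is fixed at 9.
Wet = min(Rain, Sprinkler) + 2  [with Rain=4, Sprinkler=4]  = 6
Harvest = Wet^2 + Growth  [with Wet=6, Growth=9]  = 45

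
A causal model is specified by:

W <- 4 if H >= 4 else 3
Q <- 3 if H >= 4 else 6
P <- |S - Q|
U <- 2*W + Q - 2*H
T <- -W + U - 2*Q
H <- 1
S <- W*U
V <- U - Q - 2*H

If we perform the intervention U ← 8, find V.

Under do(U=8), the mechanism U <- 2*W + Q - 2*H is discarded; U is fixed at 8.
Q = 3 if H >= 4 else 6  [with H=1]  = 6
V = U - Q - 2*H  [with U=8, Q=6, H=1]  = 0

0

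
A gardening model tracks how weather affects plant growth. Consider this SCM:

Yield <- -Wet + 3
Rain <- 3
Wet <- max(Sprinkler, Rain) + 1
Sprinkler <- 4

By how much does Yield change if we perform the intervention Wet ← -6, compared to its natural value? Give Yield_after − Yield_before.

11

The intervention breaks the incoming arrows to Wet: Wet <- max(Sprinkler, Rain) + 1 no longer applies, and Wet = -6.
Yield = -Wet + 3  [with Wet=-6]  = 9
Without intervention: Wet = max(Sprinkler, Rain) + 1  [with Sprinkler=4, Rain=3]  = 5; Yield = -Wet + 3  [with Wet=5]  = -2.
Change = 9 − (-2) = 11.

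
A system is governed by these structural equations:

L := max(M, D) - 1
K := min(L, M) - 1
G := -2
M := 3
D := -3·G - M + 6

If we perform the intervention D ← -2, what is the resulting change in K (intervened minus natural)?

do(D=-2) replaces the equation D := -3·G - M + 6 with the constant D = -2.
L = max(M, D) - 1  [with M=3, D=-2]  = 2
K = min(L, M) - 1  [with L=2, M=3]  = 1
Without intervention: D = -3·G - M + 6  [with G=-2, M=3]  = 9; L = max(M, D) - 1  [with M=3, D=9]  = 8; K = min(L, M) - 1  [with L=8, M=3]  = 2.
Change = 1 − 2 = -1.

-1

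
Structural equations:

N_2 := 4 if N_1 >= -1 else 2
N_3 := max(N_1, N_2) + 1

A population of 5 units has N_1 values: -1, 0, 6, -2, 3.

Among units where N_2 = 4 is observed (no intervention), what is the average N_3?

5.5

Conditioning on N_2=4 selects the 4 unit(s) with N_1 ∈ {-1, 0, 6, 3}. Their N_3 values: 5, 5, 7, 5. Mean = 5.5.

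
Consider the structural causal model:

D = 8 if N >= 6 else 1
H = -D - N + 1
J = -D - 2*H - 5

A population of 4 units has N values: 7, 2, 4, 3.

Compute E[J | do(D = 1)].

2

The intervention sets D=1 in all 4 units regardless of N. Recomputing J per unit gives 8, -2, 2, 0; average 2.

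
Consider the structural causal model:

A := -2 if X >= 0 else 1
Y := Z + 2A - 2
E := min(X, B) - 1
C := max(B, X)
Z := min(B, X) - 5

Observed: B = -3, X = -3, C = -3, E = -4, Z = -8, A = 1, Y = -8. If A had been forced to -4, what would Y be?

Intervening sets A = -4 and removes its equation (A := -2 if X >= 0 else 1).
Z = min(B, X) - 5  [with B=-3, X=-3]  = -8
Y = Z + 2A - 2  [with Z=-8, A=-4]  = -18

-18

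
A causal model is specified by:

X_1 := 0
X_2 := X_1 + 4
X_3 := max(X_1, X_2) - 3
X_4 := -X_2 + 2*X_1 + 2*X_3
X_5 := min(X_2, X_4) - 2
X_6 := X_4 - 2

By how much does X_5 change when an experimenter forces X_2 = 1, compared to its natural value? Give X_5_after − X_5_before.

do(X_2=1) replaces the equation X_2 := X_1 + 4 with the constant X_2 = 1.
X_3 = max(X_1, X_2) - 3  [with X_1=0, X_2=1]  = -2
X_4 = -X_2 + 2*X_1 + 2*X_3  [with X_2=1, X_1=0, X_3=-2]  = -5
X_5 = min(X_2, X_4) - 2  [with X_2=1, X_4=-5]  = -7
Without intervention: X_2 = X_1 + 4  [with X_1=0]  = 4; X_3 = max(X_1, X_2) - 3  [with X_1=0, X_2=4]  = 1; X_4 = -X_2 + 2*X_1 + 2*X_3  [with X_2=4, X_1=0, X_3=1]  = -2; X_5 = min(X_2, X_4) - 2  [with X_2=4, X_4=-2]  = -4.
Change = -7 − (-4) = -3.

-3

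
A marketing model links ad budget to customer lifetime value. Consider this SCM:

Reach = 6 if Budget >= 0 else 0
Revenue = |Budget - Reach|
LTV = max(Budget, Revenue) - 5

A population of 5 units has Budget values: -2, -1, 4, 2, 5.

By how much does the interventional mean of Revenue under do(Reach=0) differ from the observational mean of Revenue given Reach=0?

Under do(Reach=0), Reach's equation is replaced by Reach=0 for every unit. Per-unit Revenue: 2, 1, 4, 2, 5. Mean = 2.8.
Observing Reach=0 restricts to units where Reach's equation naturally yields 0: Budget ∈ {-2, -1}. In that subpopulation Revenue = 2, 1, mean 1.5.
Difference = 2.8 − 1.5 = 1.3.

1.3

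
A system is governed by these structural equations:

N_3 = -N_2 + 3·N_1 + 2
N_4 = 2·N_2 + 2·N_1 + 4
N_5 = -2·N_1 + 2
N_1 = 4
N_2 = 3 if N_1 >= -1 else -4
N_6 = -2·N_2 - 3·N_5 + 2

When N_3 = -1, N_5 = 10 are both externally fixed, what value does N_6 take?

-34

Setting N_3 = -1, N_5 = 10 by intervention discards those variables' equations.
N_2 = 3 if N_1 >= -1 else -4  [with N_1=4]  = 3
N_6 = -2·N_2 - 3·N_5 + 2  [with N_2=3, N_5=10]  = -34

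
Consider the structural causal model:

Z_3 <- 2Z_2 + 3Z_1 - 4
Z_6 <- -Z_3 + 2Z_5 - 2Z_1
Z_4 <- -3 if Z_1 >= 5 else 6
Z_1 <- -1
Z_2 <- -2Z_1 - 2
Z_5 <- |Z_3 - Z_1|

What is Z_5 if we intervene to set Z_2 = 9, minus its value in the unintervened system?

6

do(Z_2=9) replaces the equation Z_2 <- -2Z_1 - 2 with the constant Z_2 = 9.
Z_3 = 2Z_2 + 3Z_1 - 4  [with Z_2=9, Z_1=-1]  = 11
Z_5 = |Z_3 - Z_1|  [with Z_3=11, Z_1=-1]  = 12
Without intervention: Z_2 = -2Z_1 - 2  [with Z_1=-1]  = 0; Z_3 = 2Z_2 + 3Z_1 - 4  [with Z_2=0, Z_1=-1]  = -7; Z_5 = |Z_3 - Z_1|  [with Z_3=-7, Z_1=-1]  = 6.
Change = 12 − 6 = 6.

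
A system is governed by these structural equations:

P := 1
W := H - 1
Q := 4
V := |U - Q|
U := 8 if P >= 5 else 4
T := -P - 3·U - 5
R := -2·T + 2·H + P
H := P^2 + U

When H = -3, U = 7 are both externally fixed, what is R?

49

The joint intervention fixes H = -3, U = 7, removing each variable's own equation.
T = -P - 3·U - 5  [with P=1, U=7]  = -27
R = -2·T + 2·H + P  [with T=-27, H=-3, P=1]  = 49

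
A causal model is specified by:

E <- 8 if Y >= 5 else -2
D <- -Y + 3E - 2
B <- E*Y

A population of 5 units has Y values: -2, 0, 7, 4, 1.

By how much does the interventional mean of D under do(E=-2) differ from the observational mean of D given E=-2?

Under do(E=-2), E's equation is replaced by E=-2 for every unit. Per-unit D: -6, -8, -15, -12, -9. Mean = -10.
Conditioning on E=-2 selects the 4 unit(s) with Y ∈ {-2, 0, 4, 1}. Their D values: -6, -8, -12, -9. Mean = -8.75.
Difference = -10 − (-8.75) = -1.25.

-1.25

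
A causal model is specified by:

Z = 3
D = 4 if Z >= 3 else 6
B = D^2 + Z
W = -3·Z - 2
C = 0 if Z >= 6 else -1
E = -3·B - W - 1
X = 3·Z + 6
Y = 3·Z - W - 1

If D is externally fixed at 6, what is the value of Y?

19

do(D=6) replaces the equation D = 4 if Z >= 3 else 6 with the constant D = 6.
Since Y is not a descendant of the intervened variable, it is unaffected.
W = -3·Z - 2  [with Z=3]  = -11
Y = 3·Z - W - 1  [with Z=3, W=-11]  = 19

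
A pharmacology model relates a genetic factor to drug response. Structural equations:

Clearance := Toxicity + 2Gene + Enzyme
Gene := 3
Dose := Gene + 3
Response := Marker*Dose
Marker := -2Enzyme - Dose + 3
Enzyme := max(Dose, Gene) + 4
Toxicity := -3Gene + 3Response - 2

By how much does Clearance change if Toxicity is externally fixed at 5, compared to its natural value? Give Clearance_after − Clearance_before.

Intervening sets Toxicity = 5 and removes its equation (Toxicity := -3Gene + 3Response - 2).
Dose = Gene + 3  [with Gene=3]  = 6
Enzyme = max(Dose, Gene) + 4  [with Dose=6, Gene=3]  = 10
Clearance = Toxicity + 2Gene + Enzyme  [with Toxicity=5, Gene=3, Enzyme=10]  = 21
Without intervention: Dose = Gene + 3  [with Gene=3]  = 6; Enzyme = max(Dose, Gene) + 4  [with Dose=6, Gene=3]  = 10; Marker = -2Enzyme - Dose + 3  [with Enzyme=10, Dose=6]  = -23; Response = Marker*Dose  [with Marker=-23, Dose=6]  = -138; Toxicity = -3Gene + 3Response - 2  [with Gene=3, Response=-138]  = -425; Clearance = Toxicity + 2Gene + Enzyme  [with Toxicity=-425, Gene=3, Enzyme=10]  = -409.
Change = 21 − (-409) = 430.

430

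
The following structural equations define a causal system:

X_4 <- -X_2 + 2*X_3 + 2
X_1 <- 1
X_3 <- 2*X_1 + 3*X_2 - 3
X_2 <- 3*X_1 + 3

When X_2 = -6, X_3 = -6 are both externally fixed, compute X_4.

-4

Setting X_2 = -6, X_3 = -6 by intervention discards those variables' equations.
X_4 = -X_2 + 2*X_3 + 2  [with X_2=-6, X_3=-6]  = -4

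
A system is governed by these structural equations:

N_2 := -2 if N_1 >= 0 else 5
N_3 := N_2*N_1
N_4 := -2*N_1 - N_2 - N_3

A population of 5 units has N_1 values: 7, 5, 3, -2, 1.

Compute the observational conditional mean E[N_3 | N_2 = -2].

-8

E[N_3|N_2=-2] averages over only the 4 units with N_2=-2 (N_1 = 7, 5, 3, 1): N_3 = -14, -10, -6, -2, mean -8.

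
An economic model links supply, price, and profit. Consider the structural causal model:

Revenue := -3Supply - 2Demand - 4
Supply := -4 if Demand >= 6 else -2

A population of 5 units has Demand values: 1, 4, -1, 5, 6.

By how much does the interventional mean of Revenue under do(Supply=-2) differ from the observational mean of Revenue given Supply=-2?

do(Supply=-2) breaks Supply's dependence on Demand. With Supply=-2 fixed, Revenue across the units is 0, -6, 4, -8, -10, mean -4.
Conditioning on Supply=-2 selects the 4 unit(s) with Demand ∈ {1, 4, -1, 5}. Their Revenue values: 0, -6, 4, -8. Mean = -2.5.
Difference = -4 − (-2.5) = -1.5.

-1.5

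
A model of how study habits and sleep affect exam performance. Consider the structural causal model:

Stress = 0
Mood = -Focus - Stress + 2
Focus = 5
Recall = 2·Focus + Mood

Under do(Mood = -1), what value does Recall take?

9

The intervention breaks the incoming arrows to Mood: Mood = -Focus - Stress + 2 no longer applies, and Mood = -1.
Recall = 2·Focus + Mood  [with Focus=5, Mood=-1]  = 9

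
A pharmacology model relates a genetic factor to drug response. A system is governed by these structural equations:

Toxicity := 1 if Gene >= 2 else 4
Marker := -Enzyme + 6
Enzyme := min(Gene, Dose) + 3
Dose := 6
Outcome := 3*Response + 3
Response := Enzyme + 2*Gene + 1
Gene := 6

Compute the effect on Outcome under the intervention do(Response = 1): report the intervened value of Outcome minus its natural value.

-63

Under do(Response=1), the mechanism Response := Enzyme + 2*Gene + 1 is discarded; Response is fixed at 1.
Outcome = 3*Response + 3  [with Response=1]  = 6
Without intervention: Enzyme = min(Gene, Dose) + 3  [with Gene=6, Dose=6]  = 9; Response = Enzyme + 2*Gene + 1  [with Enzyme=9, Gene=6]  = 22; Outcome = 3*Response + 3  [with Response=22]  = 69.
Change = 6 − 69 = -63.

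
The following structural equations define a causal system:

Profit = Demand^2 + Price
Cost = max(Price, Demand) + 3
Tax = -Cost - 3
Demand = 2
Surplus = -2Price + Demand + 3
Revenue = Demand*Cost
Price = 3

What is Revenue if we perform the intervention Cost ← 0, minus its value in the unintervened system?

-12

The intervention breaks the incoming arrows to Cost: Cost = max(Price, Demand) + 3 no longer applies, and Cost = 0.
Revenue = Demand*Cost  [with Demand=2, Cost=0]  = 0
Without intervention: Cost = max(Price, Demand) + 3  [with Price=3, Demand=2]  = 6; Revenue = Demand*Cost  [with Demand=2, Cost=6]  = 12.
Change = 0 − 12 = -12.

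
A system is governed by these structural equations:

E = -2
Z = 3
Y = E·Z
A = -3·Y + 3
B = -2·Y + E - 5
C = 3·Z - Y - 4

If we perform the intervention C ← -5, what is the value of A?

21

do(C=-5) replaces the equation C = 3·Z - Y - 4 with the constant C = -5.
No directed path runs from C to A, so A keeps its natural value.
Y = E·Z  [with E=-2, Z=3]  = -6
A = -3·Y + 3  [with Y=-6]  = 21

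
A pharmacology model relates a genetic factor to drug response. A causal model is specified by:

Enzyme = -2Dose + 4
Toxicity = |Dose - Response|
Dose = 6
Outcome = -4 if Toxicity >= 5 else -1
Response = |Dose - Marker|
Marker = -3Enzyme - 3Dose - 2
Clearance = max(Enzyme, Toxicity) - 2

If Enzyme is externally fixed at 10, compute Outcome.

Under do(Enzyme=10), the mechanism Enzyme = -2Dose + 4 is discarded; Enzyme is fixed at 10.
Marker = -3Enzyme - 3Dose - 2  [with Enzyme=10, Dose=6]  = -50
Response = |Dose - Marker|  [with Dose=6, Marker=-50]  = 56
Toxicity = |Dose - Response|  [with Dose=6, Response=56]  = 50
Outcome = -4 if Toxicity >= 5 else -1  [with Toxicity=50]  = -4

-4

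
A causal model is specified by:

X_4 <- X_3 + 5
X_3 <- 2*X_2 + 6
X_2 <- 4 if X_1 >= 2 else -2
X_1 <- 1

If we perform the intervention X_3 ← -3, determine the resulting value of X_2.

Under do(X_3=-3), the mechanism X_3 <- 2*X_2 + 6 is discarded; X_3 is fixed at -3.
Since X_2 is not a descendant of the intervened variable, it is unaffected.
X_2 = 4 if X_1 >= 2 else -2  [with X_1=1]  = -2

-2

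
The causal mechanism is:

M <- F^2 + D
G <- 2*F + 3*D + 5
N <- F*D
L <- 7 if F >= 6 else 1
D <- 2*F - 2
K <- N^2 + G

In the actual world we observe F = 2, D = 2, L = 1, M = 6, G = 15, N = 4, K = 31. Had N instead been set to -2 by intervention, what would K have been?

Intervening sets N = -2 and removes its equation (N <- F*D).
D = 2*F - 2  [with F=2]  = 2
G = 2*F + 3*D + 5  [with F=2, D=2]  = 15
K = N^2 + G  [with N=-2, G=15]  = 19

19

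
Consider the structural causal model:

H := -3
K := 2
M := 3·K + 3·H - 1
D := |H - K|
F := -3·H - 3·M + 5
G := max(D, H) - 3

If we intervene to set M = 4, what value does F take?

2

do(M=4) replaces the equation M := 3·K + 3·H - 1 with the constant M = 4.
F = -3·H - 3·M + 5  [with H=-3, M=4]  = 2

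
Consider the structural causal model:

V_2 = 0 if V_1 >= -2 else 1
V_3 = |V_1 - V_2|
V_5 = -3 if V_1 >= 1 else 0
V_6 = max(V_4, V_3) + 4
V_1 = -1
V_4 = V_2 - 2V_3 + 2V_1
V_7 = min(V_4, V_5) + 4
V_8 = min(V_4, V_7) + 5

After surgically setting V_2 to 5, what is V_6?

10

Under do(V_2=5), the mechanism V_2 = 0 if V_1 >= -2 else 1 is discarded; V_2 is fixed at 5.
V_3 = |V_1 - V_2|  [with V_1=-1, V_2=5]  = 6
V_4 = V_2 - 2V_3 + 2V_1  [with V_2=5, V_3=6, V_1=-1]  = -9
V_6 = max(V_4, V_3) + 4  [with V_4=-9, V_3=6]  = 10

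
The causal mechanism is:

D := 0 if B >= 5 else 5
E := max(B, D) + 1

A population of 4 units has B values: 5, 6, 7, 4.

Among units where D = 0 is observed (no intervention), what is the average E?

7

E[E|D=0] averages over only the 3 units with D=0 (B = 5, 6, 7): E = 6, 7, 8, mean 7.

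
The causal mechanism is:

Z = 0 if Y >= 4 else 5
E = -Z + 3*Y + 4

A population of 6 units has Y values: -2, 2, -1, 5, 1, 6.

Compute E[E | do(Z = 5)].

Every unit gets Z=5 under the intervention. E values become -7, 5, -4, 14, 2, 17; E[E|do(Z=5)] = 4.5.

4.5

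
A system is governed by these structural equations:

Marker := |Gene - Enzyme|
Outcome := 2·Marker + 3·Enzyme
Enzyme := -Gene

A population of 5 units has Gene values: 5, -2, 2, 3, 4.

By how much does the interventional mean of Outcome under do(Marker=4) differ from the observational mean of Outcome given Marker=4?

-7.2

The intervention sets Marker=4 in all 5 units regardless of Gene. Recomputing Outcome per unit gives -7, 14, 2, -1, -4; average 0.8.
Conditioning on Marker=4 selects the 2 unit(s) with Gene ∈ {-2, 2}. Their Outcome values: 14, 2. Mean = 8.
Difference = 0.8 − 8 = -7.2.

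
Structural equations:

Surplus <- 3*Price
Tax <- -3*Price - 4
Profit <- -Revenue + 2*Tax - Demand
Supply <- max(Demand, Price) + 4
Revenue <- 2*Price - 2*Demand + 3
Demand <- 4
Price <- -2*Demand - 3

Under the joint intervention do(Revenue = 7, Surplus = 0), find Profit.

47

The joint intervention fixes Revenue = 7, Surplus = 0, removing each variable's own equation.
Price = -2*Demand - 3  [with Demand=4]  = -11
Tax = -3*Price - 4  [with Price=-11]  = 29
Profit = -Revenue + 2*Tax - Demand  [with Revenue=7, Tax=29, Demand=4]  = 47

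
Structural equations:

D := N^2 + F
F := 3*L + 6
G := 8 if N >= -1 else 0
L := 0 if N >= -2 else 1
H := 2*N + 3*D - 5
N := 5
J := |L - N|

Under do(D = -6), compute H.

-13

Intervening sets D = -6 and removes its equation (D := N^2 + F).
H = 2*N + 3*D - 5  [with N=5, D=-6]  = -13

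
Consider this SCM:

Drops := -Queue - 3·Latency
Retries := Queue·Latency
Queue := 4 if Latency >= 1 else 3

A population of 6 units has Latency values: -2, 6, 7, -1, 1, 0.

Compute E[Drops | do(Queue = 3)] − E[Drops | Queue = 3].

Under do(Queue=3), Queue's equation is replaced by Queue=3 for every unit. Per-unit Drops: 3, -21, -24, 0, -6, -3. Mean = -8.5.
Conditioning on Queue=3 selects the 3 unit(s) with Latency ∈ {-2, -1, 0}. Their Drops values: 3, 0, -3. Mean = 0.
Difference = -8.5 − 0 = -8.5.

-8.5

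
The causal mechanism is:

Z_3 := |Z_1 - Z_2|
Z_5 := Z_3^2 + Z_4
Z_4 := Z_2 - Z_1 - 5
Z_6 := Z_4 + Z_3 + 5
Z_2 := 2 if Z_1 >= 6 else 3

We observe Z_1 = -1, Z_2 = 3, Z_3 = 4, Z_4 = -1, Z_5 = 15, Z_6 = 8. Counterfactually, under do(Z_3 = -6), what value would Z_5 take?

do(Z_3=-6) replaces the equation Z_3 := |Z_1 - Z_2| with the constant Z_3 = -6.
Z_2 = 2 if Z_1 >= 6 else 3  [with Z_1=-1]  = 3
Z_4 = Z_2 - Z_1 - 5  [with Z_2=3, Z_1=-1]  = -1
Z_5 = Z_3^2 + Z_4  [with Z_3=-6, Z_4=-1]  = 35

35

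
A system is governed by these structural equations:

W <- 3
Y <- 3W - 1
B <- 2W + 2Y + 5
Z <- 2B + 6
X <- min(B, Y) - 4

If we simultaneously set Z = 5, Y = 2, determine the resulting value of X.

The joint intervention fixes Z = 5, Y = 2, removing each variable's own equation.
B = 2W + 2Y + 5  [with W=3, Y=2]  = 15
X = min(B, Y) - 4  [with B=15, Y=2]  = -2

-2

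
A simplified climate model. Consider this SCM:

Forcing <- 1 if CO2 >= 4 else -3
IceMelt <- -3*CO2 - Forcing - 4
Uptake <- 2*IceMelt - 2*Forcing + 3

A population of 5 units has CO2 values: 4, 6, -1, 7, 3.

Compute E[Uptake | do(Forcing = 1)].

do(Forcing=1) breaks Forcing's dependence on CO2. With Forcing=1 fixed, Uptake across the units is -33, -45, -3, -51, -27, mean -31.8.

-31.8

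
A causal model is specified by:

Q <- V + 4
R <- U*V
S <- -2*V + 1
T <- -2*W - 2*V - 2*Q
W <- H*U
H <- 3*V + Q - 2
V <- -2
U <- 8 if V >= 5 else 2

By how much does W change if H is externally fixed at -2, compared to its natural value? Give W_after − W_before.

Under do(H=-2), the mechanism H <- 3*V + Q - 2 is discarded; H is fixed at -2.
U = 8 if V >= 5 else 2  [with V=-2]  = 2
W = H*U  [with H=-2, U=2]  = -4
Without intervention: Q = V + 4  [with V=-2]  = 2; U = 8 if V >= 5 else 2  [with V=-2]  = 2; H = 3*V + Q - 2  [with V=-2, Q=2]  = -6; W = H*U  [with H=-6, U=2]  = -12.
Change = -4 − (-12) = 8.

8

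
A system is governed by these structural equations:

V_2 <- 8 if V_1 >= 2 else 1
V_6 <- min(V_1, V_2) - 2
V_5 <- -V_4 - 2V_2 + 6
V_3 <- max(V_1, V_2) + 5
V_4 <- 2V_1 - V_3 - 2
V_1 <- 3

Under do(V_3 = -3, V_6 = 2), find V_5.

-17

The joint intervention fixes V_3 = -3, V_6 = 2, removing each variable's own equation.
V_2 = 8 if V_1 >= 2 else 1  [with V_1=3]  = 8
V_4 = 2V_1 - V_3 - 2  [with V_1=3, V_3=-3]  = 7
V_5 = -V_4 - 2V_2 + 6  [with V_4=7, V_2=8]  = -17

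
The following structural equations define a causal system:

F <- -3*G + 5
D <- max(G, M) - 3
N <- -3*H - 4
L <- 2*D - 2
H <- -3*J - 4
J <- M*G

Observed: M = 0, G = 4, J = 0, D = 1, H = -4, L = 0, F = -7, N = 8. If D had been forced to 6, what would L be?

10

Under do(D=6), the mechanism D <- max(G, M) - 3 is discarded; D is fixed at 6.
L = 2*D - 2  [with D=6]  = 10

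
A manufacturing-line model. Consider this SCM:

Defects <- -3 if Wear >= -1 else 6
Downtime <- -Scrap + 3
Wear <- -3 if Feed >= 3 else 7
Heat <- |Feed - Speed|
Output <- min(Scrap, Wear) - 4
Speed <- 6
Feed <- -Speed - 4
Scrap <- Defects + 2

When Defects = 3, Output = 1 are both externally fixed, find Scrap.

Under do(Defects = 3, Output = 1), each intervened variable's structural equation is replaced by its fixed value.
Scrap = Defects + 2  [with Defects=3]  = 5

5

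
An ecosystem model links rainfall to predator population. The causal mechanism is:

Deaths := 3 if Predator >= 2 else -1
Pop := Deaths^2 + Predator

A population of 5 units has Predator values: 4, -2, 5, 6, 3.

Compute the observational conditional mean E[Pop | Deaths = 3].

13.5

E[Pop|Deaths=3] averages over only the 4 units with Deaths=3 (Predator = 4, 5, 6, 3): Pop = 13, 14, 15, 12, mean 13.5.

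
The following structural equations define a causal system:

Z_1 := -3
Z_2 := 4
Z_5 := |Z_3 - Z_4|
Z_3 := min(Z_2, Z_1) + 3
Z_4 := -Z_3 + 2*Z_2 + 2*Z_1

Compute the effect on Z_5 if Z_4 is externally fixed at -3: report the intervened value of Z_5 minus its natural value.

1

Intervening sets Z_4 = -3 and removes its equation (Z_4 := -Z_3 + 2*Z_2 + 2*Z_1).
Z_3 = min(Z_2, Z_1) + 3  [with Z_2=4, Z_1=-3]  = 0
Z_5 = |Z_3 - Z_4|  [with Z_3=0, Z_4=-3]  = 3
Without intervention: Z_3 = min(Z_2, Z_1) + 3  [with Z_2=4, Z_1=-3]  = 0; Z_4 = -Z_3 + 2*Z_2 + 2*Z_1  [with Z_3=0, Z_2=4, Z_1=-3]  = 2; Z_5 = |Z_3 - Z_4|  [with Z_3=0, Z_4=2]  = 2.
Change = 3 − 2 = 1.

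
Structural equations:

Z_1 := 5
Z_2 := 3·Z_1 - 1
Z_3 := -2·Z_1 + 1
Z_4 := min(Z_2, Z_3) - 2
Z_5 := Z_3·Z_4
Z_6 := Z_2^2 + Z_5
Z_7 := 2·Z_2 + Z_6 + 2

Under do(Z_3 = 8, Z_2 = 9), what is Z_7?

The joint intervention fixes Z_3 = 8, Z_2 = 9, removing each variable's own equation.
Z_4 = min(Z_2, Z_3) - 2  [with Z_2=9, Z_3=8]  = 6
Z_5 = Z_3·Z_4  [with Z_3=8, Z_4=6]  = 48
Z_6 = Z_2^2 + Z_5  [with Z_2=9, Z_5=48]  = 129
Z_7 = 2·Z_2 + Z_6 + 2  [with Z_2=9, Z_6=129]  = 149

149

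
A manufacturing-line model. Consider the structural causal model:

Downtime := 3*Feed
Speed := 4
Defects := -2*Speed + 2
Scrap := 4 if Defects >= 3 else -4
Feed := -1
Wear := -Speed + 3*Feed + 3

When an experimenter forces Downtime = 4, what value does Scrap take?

-4

do(Downtime=4) replaces the equation Downtime := 3*Feed with the constant Downtime = 4.
Since Scrap is not a descendant of the intervened variable, it is unaffected.
Defects = -2*Speed + 2  [with Speed=4]  = -6
Scrap = 4 if Defects >= 3 else -4  [with Defects=-6]  = -4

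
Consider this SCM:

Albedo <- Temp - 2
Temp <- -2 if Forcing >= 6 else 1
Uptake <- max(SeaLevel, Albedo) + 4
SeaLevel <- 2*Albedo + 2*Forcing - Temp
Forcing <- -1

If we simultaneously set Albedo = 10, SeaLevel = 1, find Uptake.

14

Setting Albedo = 10, SeaLevel = 1 by intervention discards those variables' equations.
Uptake = max(SeaLevel, Albedo) + 4  [with SeaLevel=1, Albedo=10]  = 14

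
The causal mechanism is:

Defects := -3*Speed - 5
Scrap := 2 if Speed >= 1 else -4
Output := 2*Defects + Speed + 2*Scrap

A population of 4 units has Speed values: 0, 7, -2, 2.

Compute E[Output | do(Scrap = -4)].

-26.75

Every unit gets Scrap=-4 under the intervention. Output values become -18, -53, -8, -28; E[Output|do(Scrap=-4)] = -26.75.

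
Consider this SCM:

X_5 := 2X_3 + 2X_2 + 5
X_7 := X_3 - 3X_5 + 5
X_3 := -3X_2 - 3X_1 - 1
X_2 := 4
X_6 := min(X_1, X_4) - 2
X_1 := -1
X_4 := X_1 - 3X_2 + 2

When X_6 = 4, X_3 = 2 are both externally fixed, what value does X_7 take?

Under do(X_6 = 4, X_3 = 2), each intervened variable's structural equation is replaced by its fixed value.
X_5 = 2X_3 + 2X_2 + 5  [with X_3=2, X_2=4]  = 17
X_7 = X_3 - 3X_5 + 5  [with X_3=2, X_5=17]  = -44

-44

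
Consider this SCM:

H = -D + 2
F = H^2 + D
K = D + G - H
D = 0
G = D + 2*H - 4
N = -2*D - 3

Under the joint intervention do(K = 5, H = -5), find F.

The joint intervention fixes K = 5, H = -5, removing each variable's own equation.
F = H^2 + D  [with H=-5, D=0]  = 25

25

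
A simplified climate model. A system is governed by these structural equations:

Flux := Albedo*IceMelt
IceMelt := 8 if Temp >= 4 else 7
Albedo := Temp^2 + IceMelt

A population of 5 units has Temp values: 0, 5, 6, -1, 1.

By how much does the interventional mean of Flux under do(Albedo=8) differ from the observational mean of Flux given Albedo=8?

The intervention sets Albedo=8 in all 5 units regardless of Temp. Recomputing Flux per unit gives 56, 64, 64, 56, 56; average 59.2.
Observing Albedo=8 restricts to units where Albedo's equation naturally yields 8: Temp ∈ {-1, 1}. In that subpopulation Flux = 56, 56, mean 56.
Difference = 59.2 − 56 = 3.2.

3.2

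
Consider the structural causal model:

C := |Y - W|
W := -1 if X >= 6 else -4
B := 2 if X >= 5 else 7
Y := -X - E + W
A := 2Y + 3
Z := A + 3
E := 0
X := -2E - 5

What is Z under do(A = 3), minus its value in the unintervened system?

-2

Under do(A=3), the mechanism A := 2Y + 3 is discarded; A is fixed at 3.
Z = A + 3  [with A=3]  = 6
Without intervention: X = -2E - 5  [with E=0]  = -5; W = -1 if X >= 6 else -4  [with X=-5]  = -4; Y = -X - E + W  [with X=-5, E=0, W=-4]  = 1; A = 2Y + 3  [with Y=1]  = 5; Z = A + 3  [with A=5]  = 8.
Change = 6 − 8 = -2.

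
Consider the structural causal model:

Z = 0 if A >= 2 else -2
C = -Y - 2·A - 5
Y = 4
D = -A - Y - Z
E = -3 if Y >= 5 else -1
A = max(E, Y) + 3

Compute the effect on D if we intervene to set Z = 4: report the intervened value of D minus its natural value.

-4

Under do(Z=4), the mechanism Z = 0 if A >= 2 else -2 is discarded; Z is fixed at 4.
E = -3 if Y >= 5 else -1  [with Y=4]  = -1
A = max(E, Y) + 3  [with E=-1, Y=4]  = 7
D = -A - Y - Z  [with A=7, Y=4, Z=4]  = -15
Without intervention: E = -3 if Y >= 5 else -1  [with Y=4]  = -1; A = max(E, Y) + 3  [with E=-1, Y=4]  = 7; Z = 0 if A >= 2 else -2  [with A=7]  = 0; D = -A - Y - Z  [with A=7, Y=4, Z=0]  = -11.
Change = -15 − (-11) = -4.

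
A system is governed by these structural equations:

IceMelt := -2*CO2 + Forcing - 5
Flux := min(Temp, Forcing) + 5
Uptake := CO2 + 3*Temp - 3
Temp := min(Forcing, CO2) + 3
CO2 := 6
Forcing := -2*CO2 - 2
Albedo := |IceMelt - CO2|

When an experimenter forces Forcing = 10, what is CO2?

Under do(Forcing=10), the mechanism Forcing := -2*CO2 - 2 is discarded; Forcing is fixed at 10.
CO2 is not downstream of the intervention, so its value is determined by the original equations.

6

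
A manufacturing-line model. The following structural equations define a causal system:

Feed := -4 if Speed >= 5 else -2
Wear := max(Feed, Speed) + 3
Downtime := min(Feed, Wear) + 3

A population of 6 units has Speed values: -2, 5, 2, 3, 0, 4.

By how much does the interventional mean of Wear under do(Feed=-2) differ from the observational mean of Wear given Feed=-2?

0.6

do(Feed=-2) breaks Feed's dependence on Speed. With Feed=-2 fixed, Wear across the units is 1, 8, 5, 6, 3, 7, mean 5.
Observing Feed=-2 restricts to units where Feed's equation naturally yields -2: Speed ∈ {-2, 2, 3, 0, 4}. In that subpopulation Wear = 1, 5, 6, 3, 7, mean 4.4.
Difference = 5 − 4.4 = 0.6.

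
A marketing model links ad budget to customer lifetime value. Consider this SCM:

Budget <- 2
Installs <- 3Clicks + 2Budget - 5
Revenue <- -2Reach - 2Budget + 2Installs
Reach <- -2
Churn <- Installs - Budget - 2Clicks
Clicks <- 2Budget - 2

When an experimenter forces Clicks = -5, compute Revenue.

The intervention breaks the incoming arrows to Clicks: Clicks <- 2Budget - 2 no longer applies, and Clicks = -5.
Installs = 3Clicks + 2Budget - 5  [with Clicks=-5, Budget=2]  = -16
Revenue = -2Reach - 2Budget + 2Installs  [with Reach=-2, Budget=2, Installs=-16]  = -32

-32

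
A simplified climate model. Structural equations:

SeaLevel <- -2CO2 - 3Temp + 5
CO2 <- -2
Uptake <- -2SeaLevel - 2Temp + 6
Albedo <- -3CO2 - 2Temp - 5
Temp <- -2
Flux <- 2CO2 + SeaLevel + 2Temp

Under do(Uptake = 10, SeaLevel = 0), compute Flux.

Setting Uptake = 10, SeaLevel = 0 by intervention discards those variables' equations.
Flux = 2CO2 + SeaLevel + 2Temp  [with CO2=-2, SeaLevel=0, Temp=-2]  = -8

-8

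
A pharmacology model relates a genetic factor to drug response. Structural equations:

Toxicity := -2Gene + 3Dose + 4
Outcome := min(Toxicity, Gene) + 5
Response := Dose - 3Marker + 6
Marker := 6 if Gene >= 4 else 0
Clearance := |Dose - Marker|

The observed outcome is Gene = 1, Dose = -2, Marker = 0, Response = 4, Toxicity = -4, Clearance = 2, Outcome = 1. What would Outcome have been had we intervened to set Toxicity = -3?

2

Under do(Toxicity=-3), the mechanism Toxicity := -2Gene + 3Dose + 4 is discarded; Toxicity is fixed at -3.
Outcome = min(Toxicity, Gene) + 5  [with Toxicity=-3, Gene=1]  = 2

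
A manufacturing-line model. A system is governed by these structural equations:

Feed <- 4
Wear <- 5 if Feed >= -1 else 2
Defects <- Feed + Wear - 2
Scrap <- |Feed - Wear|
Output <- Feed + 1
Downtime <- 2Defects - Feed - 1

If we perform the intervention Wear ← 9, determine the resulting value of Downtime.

Under do(Wear=9), the mechanism Wear <- 5 if Feed >= -1 else 2 is discarded; Wear is fixed at 9.
Defects = Feed + Wear - 2  [with Feed=4, Wear=9]  = 11
Downtime = 2Defects - Feed - 1  [with Defects=11, Feed=4]  = 17

17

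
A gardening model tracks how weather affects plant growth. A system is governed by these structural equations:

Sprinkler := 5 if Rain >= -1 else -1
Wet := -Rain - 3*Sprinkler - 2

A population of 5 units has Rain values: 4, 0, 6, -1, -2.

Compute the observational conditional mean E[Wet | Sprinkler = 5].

-19.25

Conditioning on Sprinkler=5 selects the 4 unit(s) with Rain ∈ {4, 0, 6, -1}. Their Wet values: -21, -17, -23, -16. Mean = -19.25.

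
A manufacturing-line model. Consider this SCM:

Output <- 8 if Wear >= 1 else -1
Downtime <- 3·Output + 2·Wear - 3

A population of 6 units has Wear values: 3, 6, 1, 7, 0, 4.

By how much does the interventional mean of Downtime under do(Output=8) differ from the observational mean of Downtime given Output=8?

-1.4

do(Output=8) breaks Output's dependence on Wear. With Output=8 fixed, Downtime across the units is 27, 33, 23, 35, 21, 29, mean 28.
Conditioning on Output=8 selects the 5 unit(s) with Wear ∈ {3, 6, 1, 7, 4}. Their Downtime values: 27, 33, 23, 35, 29. Mean = 29.4.
Difference = 28 − 29.4 = -1.4.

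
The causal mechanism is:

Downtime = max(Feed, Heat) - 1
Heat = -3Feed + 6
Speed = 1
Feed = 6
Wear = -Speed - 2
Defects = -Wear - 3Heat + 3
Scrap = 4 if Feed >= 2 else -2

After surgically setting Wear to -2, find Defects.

Intervening sets Wear = -2 and removes its equation (Wear = -Speed - 2).
Heat = -3Feed + 6  [with Feed=6]  = -12
Defects = -Wear - 3Heat + 3  [with Wear=-2, Heat=-12]  = 41

41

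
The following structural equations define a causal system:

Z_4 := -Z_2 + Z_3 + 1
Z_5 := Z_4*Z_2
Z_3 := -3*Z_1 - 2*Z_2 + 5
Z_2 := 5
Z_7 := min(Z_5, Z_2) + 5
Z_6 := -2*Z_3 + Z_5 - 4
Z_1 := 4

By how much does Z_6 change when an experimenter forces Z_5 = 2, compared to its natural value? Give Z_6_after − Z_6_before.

107

The intervention breaks the incoming arrows to Z_5: Z_5 := Z_4*Z_2 no longer applies, and Z_5 = 2.
Z_3 = -3*Z_1 - 2*Z_2 + 5  [with Z_1=4, Z_2=5]  = -17
Z_6 = -2*Z_3 + Z_5 - 4  [with Z_3=-17, Z_5=2]  = 32
Without intervention: Z_3 = -3*Z_1 - 2*Z_2 + 5  [with Z_1=4, Z_2=5]  = -17; Z_4 = -Z_2 + Z_3 + 1  [with Z_2=5, Z_3=-17]  = -21; Z_5 = Z_4*Z_2  [with Z_4=-21, Z_2=5]  = -105; Z_6 = -2*Z_3 + Z_5 - 4  [with Z_3=-17, Z_5=-105]  = -75.
Change = 32 − (-75) = 107.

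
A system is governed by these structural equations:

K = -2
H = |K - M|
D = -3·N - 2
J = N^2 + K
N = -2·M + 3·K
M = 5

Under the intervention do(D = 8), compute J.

254

do(D=8) replaces the equation D = -3·N - 2 with the constant D = 8.
Since J is not a descendant of the intervened variable, it is unaffected.
N = -2·M + 3·K  [with M=5, K=-2]  = -16
J = N^2 + K  [with N=-16, K=-2]  = 254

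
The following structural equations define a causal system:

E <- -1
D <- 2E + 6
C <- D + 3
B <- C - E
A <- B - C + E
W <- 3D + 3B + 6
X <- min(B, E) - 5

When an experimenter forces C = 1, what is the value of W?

The intervention breaks the incoming arrows to C: C <- D + 3 no longer applies, and C = 1.
D = 2E + 6  [with E=-1]  = 4
B = C - E  [with C=1, E=-1]  = 2
W = 3D + 3B + 6  [with D=4, B=2]  = 24

24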